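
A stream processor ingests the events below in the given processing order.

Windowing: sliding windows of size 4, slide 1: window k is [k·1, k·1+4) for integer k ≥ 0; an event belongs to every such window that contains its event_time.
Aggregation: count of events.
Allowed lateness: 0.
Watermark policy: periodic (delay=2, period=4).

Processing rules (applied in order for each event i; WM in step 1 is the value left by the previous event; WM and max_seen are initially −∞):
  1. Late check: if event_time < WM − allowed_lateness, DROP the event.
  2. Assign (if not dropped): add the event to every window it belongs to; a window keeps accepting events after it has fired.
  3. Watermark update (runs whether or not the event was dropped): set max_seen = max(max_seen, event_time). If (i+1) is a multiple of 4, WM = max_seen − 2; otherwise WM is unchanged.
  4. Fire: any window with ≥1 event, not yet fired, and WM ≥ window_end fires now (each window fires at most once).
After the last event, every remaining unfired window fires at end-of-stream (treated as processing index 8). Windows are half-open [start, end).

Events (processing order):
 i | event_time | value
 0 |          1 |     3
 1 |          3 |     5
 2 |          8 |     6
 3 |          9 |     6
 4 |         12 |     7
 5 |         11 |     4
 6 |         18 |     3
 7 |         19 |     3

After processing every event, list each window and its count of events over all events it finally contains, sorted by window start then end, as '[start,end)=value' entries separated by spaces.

[0,4)=2 [1,5)=2 [2,6)=1 [3,7)=1 [5,9)=1 [6,10)=2 [7,11)=2 [8,12)=3 [9,13)=3 [10,14)=2 [11,15)=2 [12,16)=1 [15,19)=1 [16,20)=2 [17,21)=2 [18,22)=2 [19,23)=1

i=0 t=1 v=3: → [1,5),[0,4); WM=−∞
i=1 t=3 v=5: → [3,7),[2,6),[1,5),[0,4); WM=−∞
i=2 t=8 v=6: → [8,12),[7,11),[6,10),[5,9); WM=−∞
i=3 t=9 v=6: → [9,13),[8,12),[7,11),[6,10); WM=7; [0,4) fires=2 [1,5) fires=2 [2,6) fires=1 [3,7) fires=1
i=4 t=12 v=7: → [12,16),[11,15),[10,14),[9,13); WM=7
i=5 t=11 v=4: → [11,15),[10,14),[9,13),[8,12); WM=7
i=6 t=18 v=3: → [18,22),[17,21),[16,20),[15,19); WM=7
i=7 t=19 v=3: → [19,23),[18,22),[17,21),[16,20); WM=17; [5,9) fires=1 [6,10) fires=2 [7,11) fires=2 [8,12) fires=3 [9,13) fires=3 [10,14) fires=2 [11,15) fires=2 [12,16) fires=1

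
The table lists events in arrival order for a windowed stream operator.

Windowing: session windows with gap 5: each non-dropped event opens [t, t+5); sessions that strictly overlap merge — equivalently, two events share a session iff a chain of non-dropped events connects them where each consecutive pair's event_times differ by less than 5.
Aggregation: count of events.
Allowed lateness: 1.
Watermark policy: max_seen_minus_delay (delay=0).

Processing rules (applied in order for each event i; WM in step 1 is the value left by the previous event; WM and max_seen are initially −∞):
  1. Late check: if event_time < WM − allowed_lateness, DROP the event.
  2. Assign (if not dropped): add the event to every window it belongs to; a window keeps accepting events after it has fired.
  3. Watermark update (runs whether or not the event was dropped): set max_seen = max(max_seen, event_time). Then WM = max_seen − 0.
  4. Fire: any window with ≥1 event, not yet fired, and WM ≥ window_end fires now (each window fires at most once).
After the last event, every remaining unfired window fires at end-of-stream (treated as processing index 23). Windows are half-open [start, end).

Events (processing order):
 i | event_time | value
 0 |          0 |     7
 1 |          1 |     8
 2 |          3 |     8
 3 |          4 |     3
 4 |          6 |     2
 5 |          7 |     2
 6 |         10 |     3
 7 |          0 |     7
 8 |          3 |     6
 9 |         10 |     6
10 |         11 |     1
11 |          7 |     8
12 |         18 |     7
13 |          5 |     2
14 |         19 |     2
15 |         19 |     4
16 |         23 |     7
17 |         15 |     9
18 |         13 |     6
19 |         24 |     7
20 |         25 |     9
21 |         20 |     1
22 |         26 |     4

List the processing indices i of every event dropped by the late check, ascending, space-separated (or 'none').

i=0 t=0 v=7: → [0,5); WM=0
i=1 t=1 v=8: → [0,6); WM=1
i=2 t=3 v=8: → [0,8); WM=3
i=3 t=4 v=3: → [0,9); WM=4
i=4 t=6 v=2: → [0,11); WM=6
i=5 t=7 v=2: → [0,12); WM=7
i=6 t=10 v=3: → [0,15); WM=10
i=7 t=0 v=7: DROP (t<10-1); WM=10
i=8 t=3 v=6: DROP (t<10-1); WM=10
i=9 t=10 v=6: → [0,15); WM=10
i=10 t=11 v=1: → [0,16); WM=11
i=11 t=7 v=8: DROP (t<11-1); WM=11
i=12 t=18 v=7: → [18,23); WM=18
i=13 t=5 v=2: DROP (t<18-1); WM=18
i=14 t=19 v=2: → [18,24); WM=19
i=15 t=19 v=4: → [18,24); WM=19
i=16 t=23 v=7: → [18,28); WM=23
i=17 t=15 v=9: DROP (t<23-1); WM=23
i=18 t=13 v=6: DROP (t<23-1); WM=23
i=19 t=24 v=7: → [18,29); WM=24
i=20 t=25 v=9: → [18,30); WM=25
i=21 t=20 v=1: DROP (t<25-1); WM=25
i=22 t=26 v=4: → [18,31); WM=26

7 8 11 13 17 18 21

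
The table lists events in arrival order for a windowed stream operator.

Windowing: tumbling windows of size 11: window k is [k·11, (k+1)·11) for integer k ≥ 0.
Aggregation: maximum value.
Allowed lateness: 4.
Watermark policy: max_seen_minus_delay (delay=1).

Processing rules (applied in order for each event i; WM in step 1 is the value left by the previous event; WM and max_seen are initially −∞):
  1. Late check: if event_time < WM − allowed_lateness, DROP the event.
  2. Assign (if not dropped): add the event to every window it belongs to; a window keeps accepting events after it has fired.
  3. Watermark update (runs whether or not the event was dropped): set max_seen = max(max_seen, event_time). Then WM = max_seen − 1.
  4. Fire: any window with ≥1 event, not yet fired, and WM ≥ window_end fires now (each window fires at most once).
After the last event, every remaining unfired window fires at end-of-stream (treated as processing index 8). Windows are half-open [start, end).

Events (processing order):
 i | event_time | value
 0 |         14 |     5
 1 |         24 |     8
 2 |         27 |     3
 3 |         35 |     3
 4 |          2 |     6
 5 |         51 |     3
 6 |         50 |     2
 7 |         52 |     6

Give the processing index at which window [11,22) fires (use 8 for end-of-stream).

i=0 t=14 v=5: → [11,22); WM=13
i=1 t=24 v=8: → [22,33); WM=23; [11,22) fires=5
i=2 t=27 v=3: → [22,33); WM=26
i=3 t=35 v=3: → [33,44); WM=34; [22,33) fires=8
i=4 t=2 v=6: DROP (t<34-4); WM=34
i=5 t=51 v=3: → [44,55); WM=50; [33,44) fires=3
i=6 t=50 v=2: → [44,55); WM=50
i=7 t=52 v=6: → [44,55); WM=51

1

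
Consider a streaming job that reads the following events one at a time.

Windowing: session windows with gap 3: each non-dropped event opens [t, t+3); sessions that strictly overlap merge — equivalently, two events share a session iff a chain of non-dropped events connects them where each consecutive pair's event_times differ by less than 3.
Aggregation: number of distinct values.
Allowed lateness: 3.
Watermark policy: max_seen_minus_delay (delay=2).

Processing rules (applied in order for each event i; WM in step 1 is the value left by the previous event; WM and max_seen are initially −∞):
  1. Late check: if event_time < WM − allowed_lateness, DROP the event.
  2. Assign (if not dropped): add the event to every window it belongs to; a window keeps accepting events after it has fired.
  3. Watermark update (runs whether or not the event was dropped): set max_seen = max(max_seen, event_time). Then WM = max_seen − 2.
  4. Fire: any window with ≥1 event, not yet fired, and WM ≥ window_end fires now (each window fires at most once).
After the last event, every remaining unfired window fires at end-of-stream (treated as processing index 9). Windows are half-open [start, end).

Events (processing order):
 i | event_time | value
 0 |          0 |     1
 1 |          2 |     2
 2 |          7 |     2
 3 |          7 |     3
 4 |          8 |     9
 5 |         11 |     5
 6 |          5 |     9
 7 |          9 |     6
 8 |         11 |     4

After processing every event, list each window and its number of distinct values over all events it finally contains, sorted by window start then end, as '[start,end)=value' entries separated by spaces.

i=0 t=0 v=1: → [0,3); WM=-2
i=1 t=2 v=2: → [0,5); WM=0
i=2 t=7 v=2: → [7,10); WM=5
i=3 t=7 v=3: → [7,10); WM=5
i=4 t=8 v=9: → [7,11); WM=6
i=5 t=11 v=5: → [11,14); WM=9
i=6 t=5 v=9: DROP (t<9-3); WM=9
i=7 t=9 v=6: → [7,14); WM=9
i=8 t=11 v=4: → [7,14); WM=9

[0,5)=2 [7,14)=6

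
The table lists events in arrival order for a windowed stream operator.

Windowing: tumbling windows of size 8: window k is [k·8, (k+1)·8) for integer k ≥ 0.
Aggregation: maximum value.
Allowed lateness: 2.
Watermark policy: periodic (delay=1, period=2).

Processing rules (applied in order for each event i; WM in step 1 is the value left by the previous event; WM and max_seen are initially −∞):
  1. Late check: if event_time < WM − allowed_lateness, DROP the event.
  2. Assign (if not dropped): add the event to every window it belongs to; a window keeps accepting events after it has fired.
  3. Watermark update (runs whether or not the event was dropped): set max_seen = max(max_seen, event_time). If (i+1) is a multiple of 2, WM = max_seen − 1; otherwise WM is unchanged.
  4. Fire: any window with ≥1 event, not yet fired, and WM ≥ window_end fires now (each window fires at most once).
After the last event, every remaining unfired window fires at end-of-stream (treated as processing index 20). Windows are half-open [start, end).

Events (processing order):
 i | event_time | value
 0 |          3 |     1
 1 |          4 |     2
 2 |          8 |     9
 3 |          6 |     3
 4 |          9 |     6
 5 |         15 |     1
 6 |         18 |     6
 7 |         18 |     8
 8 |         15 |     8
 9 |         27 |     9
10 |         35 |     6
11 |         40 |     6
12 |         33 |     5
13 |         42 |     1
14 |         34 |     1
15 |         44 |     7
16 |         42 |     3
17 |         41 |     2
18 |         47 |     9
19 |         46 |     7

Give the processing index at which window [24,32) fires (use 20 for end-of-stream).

11

i=0 t=3 v=1: → [0,8); WM=−∞
i=1 t=4 v=2: → [0,8); WM=3
i=2 t=8 v=9: → [8,16); WM=3
i=3 t=6 v=3: → [0,8); WM=7
i=4 t=9 v=6: → [8,16); WM=7
i=5 t=15 v=1: → [8,16); WM=14; [0,8) fires=3
i=6 t=18 v=6: → [16,24); WM=14
i=7 t=18 v=8: → [16,24); WM=17; [8,16) fires=9
i=8 t=15 v=8: → [8,16); WM=17
i=9 t=27 v=9: → [24,32); WM=26; [16,24) fires=8
i=10 t=35 v=6: → [32,40); WM=26
i=11 t=40 v=6: → [40,48); WM=39; [24,32) fires=9
i=12 t=33 v=5: DROP (t<39-2); WM=39
i=13 t=42 v=1: → [40,48); WM=41; [32,40) fires=6
i=14 t=34 v=1: DROP (t<41-2); WM=41
i=15 t=44 v=7: → [40,48); WM=43
i=16 t=42 v=3: → [40,48); WM=43
i=17 t=41 v=2: → [40,48); WM=43
i=18 t=47 v=9: → [40,48); WM=43
i=19 t=46 v=7: → [40,48); WM=46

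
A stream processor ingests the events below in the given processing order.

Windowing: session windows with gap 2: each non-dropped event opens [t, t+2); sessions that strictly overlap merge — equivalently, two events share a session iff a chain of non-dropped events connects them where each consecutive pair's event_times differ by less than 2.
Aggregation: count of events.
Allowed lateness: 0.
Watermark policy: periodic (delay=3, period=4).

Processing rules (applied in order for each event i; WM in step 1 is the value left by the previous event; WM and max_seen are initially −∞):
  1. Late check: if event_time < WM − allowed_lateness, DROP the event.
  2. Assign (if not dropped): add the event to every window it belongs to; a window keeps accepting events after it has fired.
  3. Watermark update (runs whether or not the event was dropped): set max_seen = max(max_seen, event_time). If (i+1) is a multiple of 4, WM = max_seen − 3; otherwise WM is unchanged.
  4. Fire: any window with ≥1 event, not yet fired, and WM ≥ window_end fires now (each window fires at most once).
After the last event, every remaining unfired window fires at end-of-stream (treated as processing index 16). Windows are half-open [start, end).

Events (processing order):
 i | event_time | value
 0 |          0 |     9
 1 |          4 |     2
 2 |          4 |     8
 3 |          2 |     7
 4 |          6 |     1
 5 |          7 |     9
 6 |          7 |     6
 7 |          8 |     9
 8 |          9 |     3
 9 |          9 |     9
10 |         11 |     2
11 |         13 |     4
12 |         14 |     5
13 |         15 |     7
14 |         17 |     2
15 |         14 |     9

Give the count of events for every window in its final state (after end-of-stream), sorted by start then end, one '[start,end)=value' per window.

i=0 t=0 v=9: → [0,2); WM=−∞
i=1 t=4 v=2: → [4,6); WM=−∞
i=2 t=4 v=8: → [4,6); WM=−∞
i=3 t=2 v=7: → [2,4); WM=1
i=4 t=6 v=1: → [6,8); WM=1
i=5 t=7 v=9: → [6,9); WM=1
i=6 t=7 v=6: → [6,9); WM=1
i=7 t=8 v=9: → [6,10); WM=5
i=8 t=9 v=3: → [6,11); WM=5
i=9 t=9 v=9: → [6,11); WM=5
i=10 t=11 v=2: → [11,13); WM=5
i=11 t=13 v=4: → [13,15); WM=10
i=12 t=14 v=5: → [13,16); WM=10
i=13 t=15 v=7: → [13,17); WM=10
i=14 t=17 v=2: → [17,19); WM=10
i=15 t=14 v=9: → [13,17); WM=14

[0,2)=1 [2,4)=1 [4,6)=2 [6,11)=6 [11,13)=1 [13,17)=4 [17,19)=1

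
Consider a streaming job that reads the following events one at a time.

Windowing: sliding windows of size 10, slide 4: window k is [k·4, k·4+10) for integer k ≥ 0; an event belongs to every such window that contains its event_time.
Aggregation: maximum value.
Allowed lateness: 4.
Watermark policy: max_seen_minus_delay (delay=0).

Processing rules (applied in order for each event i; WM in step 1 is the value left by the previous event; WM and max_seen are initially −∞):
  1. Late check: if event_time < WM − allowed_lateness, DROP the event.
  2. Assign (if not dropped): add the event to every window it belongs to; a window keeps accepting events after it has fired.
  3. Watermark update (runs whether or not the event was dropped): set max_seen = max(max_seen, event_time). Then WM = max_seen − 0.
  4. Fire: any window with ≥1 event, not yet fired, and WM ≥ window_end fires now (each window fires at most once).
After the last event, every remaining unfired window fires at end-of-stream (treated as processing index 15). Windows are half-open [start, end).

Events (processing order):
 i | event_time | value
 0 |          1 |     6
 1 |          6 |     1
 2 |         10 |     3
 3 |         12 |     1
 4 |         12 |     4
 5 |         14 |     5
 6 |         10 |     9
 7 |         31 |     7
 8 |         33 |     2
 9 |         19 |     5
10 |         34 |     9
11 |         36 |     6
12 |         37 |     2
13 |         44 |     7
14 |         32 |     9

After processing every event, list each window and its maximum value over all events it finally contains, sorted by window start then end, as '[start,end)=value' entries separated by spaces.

[0,10)=6 [4,14)=9 [8,18)=9 [12,22)=5 [24,34)=7 [28,38)=9 [32,42)=9 [36,46)=7 [40,50)=7 [44,54)=7

i=0 t=1 v=6: → [0,10); WM=1
i=1 t=6 v=1: → [4,14),[0,10); WM=6
i=2 t=10 v=3: → [8,18),[4,14); WM=10; [0,10) fires=6
i=3 t=12 v=1: → [12,22),[8,18),[4,14); WM=12
i=4 t=12 v=4: → [12,22),[8,18),[4,14); WM=12
i=5 t=14 v=5: → [12,22),[8,18); WM=14; [4,14) fires=4
i=6 t=10 v=9: → [8,18),[4,14); WM=14
i=7 t=31 v=7: → [28,38),[24,34); WM=31; [8,18) fires=9 [12,22) fires=5
i=8 t=33 v=2: → [32,42),[28,38),[24,34); WM=33
i=9 t=19 v=5: DROP (t<33-4); WM=33
i=10 t=34 v=9: → [32,42),[28,38); WM=34; [24,34) fires=7
i=11 t=36 v=6: → [36,46),[32,42),[28,38); WM=36
i=12 t=37 v=2: → [36,46),[32,42),[28,38); WM=37
i=13 t=44 v=7: → [44,54),[40,50),[36,46); WM=44; [28,38) fires=9 [32,42) fires=9
i=14 t=32 v=9: DROP (t<44-4); WM=44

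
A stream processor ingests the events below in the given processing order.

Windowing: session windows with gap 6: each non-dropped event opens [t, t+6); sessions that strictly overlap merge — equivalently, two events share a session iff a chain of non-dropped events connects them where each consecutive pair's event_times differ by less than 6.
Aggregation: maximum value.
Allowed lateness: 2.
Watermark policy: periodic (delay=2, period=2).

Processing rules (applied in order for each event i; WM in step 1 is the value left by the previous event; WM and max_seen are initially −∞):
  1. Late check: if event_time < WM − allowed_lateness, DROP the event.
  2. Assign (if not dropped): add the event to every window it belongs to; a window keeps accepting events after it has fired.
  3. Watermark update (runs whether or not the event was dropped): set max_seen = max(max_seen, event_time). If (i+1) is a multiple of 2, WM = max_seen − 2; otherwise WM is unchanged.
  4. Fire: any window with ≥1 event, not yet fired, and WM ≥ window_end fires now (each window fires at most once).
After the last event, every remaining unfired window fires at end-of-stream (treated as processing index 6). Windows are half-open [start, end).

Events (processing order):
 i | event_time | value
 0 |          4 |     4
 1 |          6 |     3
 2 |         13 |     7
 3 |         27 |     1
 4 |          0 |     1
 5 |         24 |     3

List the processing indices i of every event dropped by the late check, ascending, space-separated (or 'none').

4

i=0 t=4 v=4: → [4,10); WM=−∞
i=1 t=6 v=3: → [4,12); WM=4
i=2 t=13 v=7: → [13,19); WM=4
i=3 t=27 v=1: → [27,33); WM=25
i=4 t=0 v=1: DROP (t<25-2); WM=25
i=5 t=24 v=3: → [24,33); WM=25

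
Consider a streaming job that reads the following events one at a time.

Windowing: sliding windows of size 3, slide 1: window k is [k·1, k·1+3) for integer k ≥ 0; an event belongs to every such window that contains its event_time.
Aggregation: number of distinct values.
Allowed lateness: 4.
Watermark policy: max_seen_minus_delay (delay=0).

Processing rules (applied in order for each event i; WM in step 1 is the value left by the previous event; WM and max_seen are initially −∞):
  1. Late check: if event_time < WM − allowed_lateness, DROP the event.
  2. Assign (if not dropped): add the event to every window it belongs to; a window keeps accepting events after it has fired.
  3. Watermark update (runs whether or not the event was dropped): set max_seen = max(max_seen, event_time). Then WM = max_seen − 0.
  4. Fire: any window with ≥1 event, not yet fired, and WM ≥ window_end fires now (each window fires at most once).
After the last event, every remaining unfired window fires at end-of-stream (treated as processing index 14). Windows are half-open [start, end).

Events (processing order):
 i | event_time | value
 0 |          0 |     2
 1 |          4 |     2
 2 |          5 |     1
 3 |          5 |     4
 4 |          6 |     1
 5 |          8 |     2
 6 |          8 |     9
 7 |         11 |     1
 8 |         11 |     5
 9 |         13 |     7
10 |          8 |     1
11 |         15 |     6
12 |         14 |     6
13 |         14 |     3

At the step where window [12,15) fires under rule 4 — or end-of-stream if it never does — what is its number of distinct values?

1

i=0 t=0 v=2: → [0,3); WM=0
i=1 t=4 v=2: → [4,7),[3,6),[2,5); WM=4; [0,3) fires=1
i=2 t=5 v=1: → [5,8),[4,7),[3,6); WM=5; [2,5) fires=1
i=3 t=5 v=4: → [5,8),[4,7),[3,6); WM=5
i=4 t=6 v=1: → [6,9),[5,8),[4,7); WM=6; [3,6) fires=3
i=5 t=8 v=2: → [8,11),[7,10),[6,9); WM=8; [4,7) fires=3 [5,8) fires=2
i=6 t=8 v=9: → [8,11),[7,10),[6,9); WM=8
i=7 t=11 v=1: → [11,14),[10,13),[9,12); WM=11; [6,9) fires=3 [7,10) fires=2 [8,11) fires=2
i=8 t=11 v=5: → [11,14),[10,13),[9,12); WM=11
i=9 t=13 v=7: → [13,16),[12,15),[11,14); WM=13; [9,12) fires=2 [10,13) fires=2
i=10 t=8 v=1: DROP (t<13-4); WM=13
i=11 t=15 v=6: → [15,18),[14,17),[13,16); WM=15; [11,14) fires=3 [12,15) fires=1
i=12 t=14 v=6: → [14,17),[13,16),[12,15); WM=15
i=13 t=14 v=3: → [14,17),[13,16),[12,15); WM=15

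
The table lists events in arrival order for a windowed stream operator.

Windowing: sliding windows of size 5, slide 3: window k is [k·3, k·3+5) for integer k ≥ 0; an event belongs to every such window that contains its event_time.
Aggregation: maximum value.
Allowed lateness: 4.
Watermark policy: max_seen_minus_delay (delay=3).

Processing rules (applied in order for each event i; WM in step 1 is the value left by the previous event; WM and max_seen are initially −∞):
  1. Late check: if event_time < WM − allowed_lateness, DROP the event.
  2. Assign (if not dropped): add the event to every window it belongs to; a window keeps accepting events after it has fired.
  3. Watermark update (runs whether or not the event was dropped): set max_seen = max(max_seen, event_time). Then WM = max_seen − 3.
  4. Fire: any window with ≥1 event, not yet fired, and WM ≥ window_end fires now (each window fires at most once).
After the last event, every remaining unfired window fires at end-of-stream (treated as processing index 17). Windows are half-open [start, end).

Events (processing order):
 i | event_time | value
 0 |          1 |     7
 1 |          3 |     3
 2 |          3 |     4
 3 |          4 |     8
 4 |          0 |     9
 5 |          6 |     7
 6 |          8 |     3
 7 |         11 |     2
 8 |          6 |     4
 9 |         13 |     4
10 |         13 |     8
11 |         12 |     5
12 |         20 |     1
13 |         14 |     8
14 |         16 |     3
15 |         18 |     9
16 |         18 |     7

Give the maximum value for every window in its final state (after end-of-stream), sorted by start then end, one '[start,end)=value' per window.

[0,5)=9 [3,8)=8 [6,11)=7 [9,14)=8 [12,17)=8 [15,20)=9 [18,23)=9

i=0 t=1 v=7: → [0,5); WM=-2
i=1 t=3 v=3: → [3,8),[0,5); WM=0
i=2 t=3 v=4: → [3,8),[0,5); WM=0
i=3 t=4 v=8: → [3,8),[0,5); WM=1
i=4 t=0 v=9: → [0,5); WM=1
i=5 t=6 v=7: → [6,11),[3,8); WM=3
i=6 t=8 v=3: → [6,11); WM=5; [0,5) fires=9
i=7 t=11 v=2: → [9,14); WM=8; [3,8) fires=8
i=8 t=6 v=4: → [6,11),[3,8); WM=8
i=9 t=13 v=4: → [12,17),[9,14); WM=10
i=10 t=13 v=8: → [12,17),[9,14); WM=10
i=11 t=12 v=5: → [12,17),[9,14); WM=10
i=12 t=20 v=1: → [18,23); WM=17; [6,11) fires=7 [9,14) fires=8 [12,17) fires=8
i=13 t=14 v=8: → [12,17); WM=17
i=14 t=16 v=3: → [15,20),[12,17); WM=17
i=15 t=18 v=9: → [18,23),[15,20); WM=17
i=16 t=18 v=7: → [18,23),[15,20); WM=17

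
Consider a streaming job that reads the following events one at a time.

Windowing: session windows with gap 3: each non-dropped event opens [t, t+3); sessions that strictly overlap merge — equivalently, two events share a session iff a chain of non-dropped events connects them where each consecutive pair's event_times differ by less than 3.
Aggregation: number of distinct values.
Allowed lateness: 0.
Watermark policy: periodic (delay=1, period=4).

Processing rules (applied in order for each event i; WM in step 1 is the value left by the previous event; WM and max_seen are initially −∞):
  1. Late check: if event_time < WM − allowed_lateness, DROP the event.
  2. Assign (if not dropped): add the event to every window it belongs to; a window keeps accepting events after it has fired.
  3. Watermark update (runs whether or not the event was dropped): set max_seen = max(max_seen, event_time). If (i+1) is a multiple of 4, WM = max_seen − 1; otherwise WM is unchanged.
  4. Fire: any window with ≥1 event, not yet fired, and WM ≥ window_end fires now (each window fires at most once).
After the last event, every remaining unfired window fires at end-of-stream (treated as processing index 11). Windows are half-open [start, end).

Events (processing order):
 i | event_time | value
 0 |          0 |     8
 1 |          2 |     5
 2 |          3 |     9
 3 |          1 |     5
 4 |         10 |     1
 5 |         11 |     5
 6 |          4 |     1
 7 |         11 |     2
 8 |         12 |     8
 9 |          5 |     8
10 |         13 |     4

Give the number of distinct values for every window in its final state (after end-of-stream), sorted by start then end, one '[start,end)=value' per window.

i=0 t=0 v=8: → [0,3); WM=−∞
i=1 t=2 v=5: → [0,5); WM=−∞
i=2 t=3 v=9: → [0,6); WM=−∞
i=3 t=1 v=5: → [0,6); WM=2
i=4 t=10 v=1: → [10,13); WM=2
i=5 t=11 v=5: → [10,14); WM=2
i=6 t=4 v=1: → [0,7); WM=2
i=7 t=11 v=2: → [10,14); WM=10
i=8 t=12 v=8: → [10,15); WM=10
i=9 t=5 v=8: DROP (t<10-0); WM=10
i=10 t=13 v=4: → [10,16); WM=10

[0,7)=4 [10,16)=5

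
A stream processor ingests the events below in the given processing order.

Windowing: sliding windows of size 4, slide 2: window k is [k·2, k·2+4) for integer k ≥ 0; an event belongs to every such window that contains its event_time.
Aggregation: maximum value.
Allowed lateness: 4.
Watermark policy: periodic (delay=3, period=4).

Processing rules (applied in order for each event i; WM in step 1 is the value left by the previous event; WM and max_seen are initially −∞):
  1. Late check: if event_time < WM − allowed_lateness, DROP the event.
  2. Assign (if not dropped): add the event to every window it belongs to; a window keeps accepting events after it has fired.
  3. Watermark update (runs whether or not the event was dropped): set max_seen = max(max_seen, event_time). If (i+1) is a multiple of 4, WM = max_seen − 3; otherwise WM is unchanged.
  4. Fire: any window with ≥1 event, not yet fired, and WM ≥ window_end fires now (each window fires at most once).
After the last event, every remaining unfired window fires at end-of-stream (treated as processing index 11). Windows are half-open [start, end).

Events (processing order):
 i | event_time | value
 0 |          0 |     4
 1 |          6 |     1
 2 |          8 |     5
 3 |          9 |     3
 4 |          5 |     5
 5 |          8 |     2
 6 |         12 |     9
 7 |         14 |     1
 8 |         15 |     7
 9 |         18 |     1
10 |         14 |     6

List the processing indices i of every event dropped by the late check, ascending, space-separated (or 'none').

i=0 t=0 v=4: → [0,4); WM=−∞
i=1 t=6 v=1: → [6,10),[4,8); WM=−∞
i=2 t=8 v=5: → [8,12),[6,10); WM=−∞
i=3 t=9 v=3: → [8,12),[6,10); WM=6; [0,4) fires=4
i=4 t=5 v=5: → [4,8),[2,6); WM=6; [2,6) fires=5
i=5 t=8 v=2: → [8,12),[6,10); WM=6
i=6 t=12 v=9: → [12,16),[10,14); WM=6
i=7 t=14 v=1: → [14,18),[12,16); WM=11; [4,8) fires=5 [6,10) fires=5
i=8 t=15 v=7: → [14,18),[12,16); WM=11
i=9 t=18 v=1: → [18,22),[16,20); WM=11
i=10 t=14 v=6: → [14,18),[12,16); WM=11

none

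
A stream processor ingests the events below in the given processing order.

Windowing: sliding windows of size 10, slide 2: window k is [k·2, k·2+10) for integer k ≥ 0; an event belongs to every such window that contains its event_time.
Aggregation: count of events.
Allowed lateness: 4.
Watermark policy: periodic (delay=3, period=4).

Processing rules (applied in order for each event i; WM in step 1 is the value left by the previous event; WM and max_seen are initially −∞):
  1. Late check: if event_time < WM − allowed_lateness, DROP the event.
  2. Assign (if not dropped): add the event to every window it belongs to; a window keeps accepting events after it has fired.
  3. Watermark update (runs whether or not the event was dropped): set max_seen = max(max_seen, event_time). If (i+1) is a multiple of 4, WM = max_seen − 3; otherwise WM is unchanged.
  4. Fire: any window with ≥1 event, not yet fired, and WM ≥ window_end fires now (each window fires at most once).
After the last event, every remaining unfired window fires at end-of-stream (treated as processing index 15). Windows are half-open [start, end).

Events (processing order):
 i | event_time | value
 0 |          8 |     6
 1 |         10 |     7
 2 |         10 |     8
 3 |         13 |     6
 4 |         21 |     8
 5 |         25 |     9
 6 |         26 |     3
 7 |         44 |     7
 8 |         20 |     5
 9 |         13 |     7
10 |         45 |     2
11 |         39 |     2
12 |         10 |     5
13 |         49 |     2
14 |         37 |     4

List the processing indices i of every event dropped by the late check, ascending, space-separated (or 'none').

8 9 12 14

i=0 t=8 v=6: → [8,18),[6,16),[4,14),[2,12),[0,10); WM=−∞
i=1 t=10 v=7: → [10,20),[8,18),[6,16),[4,14),[2,12); WM=−∞
i=2 t=10 v=8: → [10,20),[8,18),[6,16),[4,14),[2,12); WM=−∞
i=3 t=13 v=6: → [12,22),[10,20),[8,18),[6,16),[4,14); WM=10; [0,10) fires=1
i=4 t=21 v=8: → [20,30),[18,28),[16,26),[14,24),[12,22); WM=10
i=5 t=25 v=9: → [24,34),[22,32),[20,30),[18,28),[16,26); WM=10
i=6 t=26 v=3: → [26,36),[24,34),[22,32),[20,30),[18,28); WM=10
i=7 t=44 v=7: → [44,54),[42,52),[40,50),[38,48),[36,46); WM=41; [2,12) fires=3 [4,14) fires=4 [6,16) fires=4 [8,18) fires=4 [10,20) fires=3 [12,22) fires=2 [14,24) fires=1 [16,26) fires=2 [18,28) fires=3 [20,30) fires=3 [22,32) fires=2 [24,34) fires=2 [26,36) fires=1
i=8 t=20 v=5: DROP (t<41-4); WM=41
i=9 t=13 v=7: DROP (t<41-4); WM=41
i=10 t=45 v=2: → [44,54),[42,52),[40,50),[38,48),[36,46); WM=41
i=11 t=39 v=2: → [38,48),[36,46),[34,44),[32,42),[30,40); WM=42; [30,40) fires=1 [32,42) fires=1
i=12 t=10 v=5: DROP (t<42-4); WM=42
i=13 t=49 v=2: → [48,58),[46,56),[44,54),[42,52),[40,50); WM=42
i=14 t=37 v=4: DROP (t<42-4); WM=42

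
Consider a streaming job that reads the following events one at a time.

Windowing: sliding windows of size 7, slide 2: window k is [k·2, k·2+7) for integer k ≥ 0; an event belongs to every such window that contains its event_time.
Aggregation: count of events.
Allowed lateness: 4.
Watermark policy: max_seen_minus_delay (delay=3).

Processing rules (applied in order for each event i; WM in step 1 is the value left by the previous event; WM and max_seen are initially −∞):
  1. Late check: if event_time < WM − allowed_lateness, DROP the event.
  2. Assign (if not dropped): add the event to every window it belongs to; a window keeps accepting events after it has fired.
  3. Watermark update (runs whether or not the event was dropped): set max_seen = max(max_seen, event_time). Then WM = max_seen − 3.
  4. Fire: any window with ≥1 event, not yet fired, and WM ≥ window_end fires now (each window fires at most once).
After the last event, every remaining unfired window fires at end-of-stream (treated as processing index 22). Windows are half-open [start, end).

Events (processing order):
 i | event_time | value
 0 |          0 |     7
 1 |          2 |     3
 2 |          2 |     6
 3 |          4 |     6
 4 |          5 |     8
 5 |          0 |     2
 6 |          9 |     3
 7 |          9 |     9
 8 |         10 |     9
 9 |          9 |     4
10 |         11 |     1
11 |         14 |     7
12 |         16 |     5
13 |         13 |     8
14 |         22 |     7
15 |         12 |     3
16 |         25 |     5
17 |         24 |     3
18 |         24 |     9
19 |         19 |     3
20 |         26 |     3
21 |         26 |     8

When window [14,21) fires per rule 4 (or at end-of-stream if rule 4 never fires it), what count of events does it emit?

i=0 t=0 v=7: → [0,7); WM=-3
i=1 t=2 v=3: → [2,9),[0,7); WM=-1
i=2 t=2 v=6: → [2,9),[0,7); WM=-1
i=3 t=4 v=6: → [4,11),[2,9),[0,7); WM=1
i=4 t=5 v=8: → [4,11),[2,9),[0,7); WM=2
i=5 t=0 v=2: → [0,7); WM=2
i=6 t=9 v=3: → [8,15),[6,13),[4,11); WM=6
i=7 t=9 v=9: → [8,15),[6,13),[4,11); WM=6
i=8 t=10 v=9: → [10,17),[8,15),[6,13),[4,11); WM=7; [0,7) fires=6
i=9 t=9 v=4: → [8,15),[6,13),[4,11); WM=7
i=10 t=11 v=1: → [10,17),[8,15),[6,13); WM=8
i=11 t=14 v=7: → [14,21),[12,19),[10,17),[8,15); WM=11; [2,9) fires=4 [4,11) fires=6
i=12 t=16 v=5: → [16,23),[14,21),[12,19),[10,17); WM=13; [6,13) fires=5
i=13 t=13 v=8: → [12,19),[10,17),[8,15); WM=13
i=14 t=22 v=7: → [22,29),[20,27),[18,25),[16,23); WM=19; [8,15) fires=7 [10,17) fires=5 [12,19) fires=3
i=15 t=12 v=3: DROP (t<19-4); WM=19
i=16 t=25 v=5: → [24,31),[22,29),[20,27); WM=22; [14,21) fires=2
i=17 t=24 v=3: → [24,31),[22,29),[20,27),[18,25); WM=22
i=18 t=24 v=9: → [24,31),[22,29),[20,27),[18,25); WM=22
i=19 t=19 v=3: → [18,25),[16,23),[14,21); WM=22
i=20 t=26 v=3: → [26,33),[24,31),[22,29),[20,27); WM=23; [16,23) fires=3
i=21 t=26 v=8: → [26,33),[24,31),[22,29),[20,27); WM=23

2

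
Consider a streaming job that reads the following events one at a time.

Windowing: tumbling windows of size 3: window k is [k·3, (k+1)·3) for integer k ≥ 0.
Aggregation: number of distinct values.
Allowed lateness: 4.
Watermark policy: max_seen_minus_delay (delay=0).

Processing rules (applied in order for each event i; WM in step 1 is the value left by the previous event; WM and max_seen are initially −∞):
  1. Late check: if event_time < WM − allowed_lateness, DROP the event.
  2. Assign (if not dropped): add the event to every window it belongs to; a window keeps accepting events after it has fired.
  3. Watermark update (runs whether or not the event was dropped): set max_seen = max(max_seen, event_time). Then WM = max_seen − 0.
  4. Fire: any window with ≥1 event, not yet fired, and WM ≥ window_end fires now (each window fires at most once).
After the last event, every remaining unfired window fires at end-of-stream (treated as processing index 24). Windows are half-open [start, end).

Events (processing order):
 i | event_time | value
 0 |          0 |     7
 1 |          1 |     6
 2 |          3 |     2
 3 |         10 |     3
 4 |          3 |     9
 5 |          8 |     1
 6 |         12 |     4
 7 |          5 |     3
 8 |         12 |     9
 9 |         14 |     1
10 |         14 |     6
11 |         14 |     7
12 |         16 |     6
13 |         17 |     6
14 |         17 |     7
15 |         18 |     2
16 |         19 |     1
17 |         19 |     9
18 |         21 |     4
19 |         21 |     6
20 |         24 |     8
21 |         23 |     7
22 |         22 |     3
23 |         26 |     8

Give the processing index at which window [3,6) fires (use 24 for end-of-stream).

i=0 t=0 v=7: → [0,3); WM=0
i=1 t=1 v=6: → [0,3); WM=1
i=2 t=3 v=2: → [3,6); WM=3; [0,3) fires=2
i=3 t=10 v=3: → [9,12); WM=10; [3,6) fires=1
i=4 t=3 v=9: DROP (t<10-4); WM=10
i=5 t=8 v=1: → [6,9); WM=10; [6,9) fires=1
i=6 t=12 v=4: → [12,15); WM=12; [9,12) fires=1
i=7 t=5 v=3: DROP (t<12-4); WM=12
i=8 t=12 v=9: → [12,15); WM=12
i=9 t=14 v=1: → [12,15); WM=14
i=10 t=14 v=6: → [12,15); WM=14
i=11 t=14 v=7: → [12,15); WM=14
i=12 t=16 v=6: → [15,18); WM=16; [12,15) fires=5
i=13 t=17 v=6: → [15,18); WM=17
i=14 t=17 v=7: → [15,18); WM=17
i=15 t=18 v=2: → [18,21); WM=18; [15,18) fires=2
i=16 t=19 v=1: → [18,21); WM=19
i=17 t=19 v=9: → [18,21); WM=19
i=18 t=21 v=4: → [21,24); WM=21; [18,21) fires=3
i=19 t=21 v=6: → [21,24); WM=21
i=20 t=24 v=8: → [24,27); WM=24; [21,24) fires=2
i=21 t=23 v=7: → [21,24); WM=24
i=22 t=22 v=3: → [21,24); WM=24
i=23 t=26 v=8: → [24,27); WM=26

3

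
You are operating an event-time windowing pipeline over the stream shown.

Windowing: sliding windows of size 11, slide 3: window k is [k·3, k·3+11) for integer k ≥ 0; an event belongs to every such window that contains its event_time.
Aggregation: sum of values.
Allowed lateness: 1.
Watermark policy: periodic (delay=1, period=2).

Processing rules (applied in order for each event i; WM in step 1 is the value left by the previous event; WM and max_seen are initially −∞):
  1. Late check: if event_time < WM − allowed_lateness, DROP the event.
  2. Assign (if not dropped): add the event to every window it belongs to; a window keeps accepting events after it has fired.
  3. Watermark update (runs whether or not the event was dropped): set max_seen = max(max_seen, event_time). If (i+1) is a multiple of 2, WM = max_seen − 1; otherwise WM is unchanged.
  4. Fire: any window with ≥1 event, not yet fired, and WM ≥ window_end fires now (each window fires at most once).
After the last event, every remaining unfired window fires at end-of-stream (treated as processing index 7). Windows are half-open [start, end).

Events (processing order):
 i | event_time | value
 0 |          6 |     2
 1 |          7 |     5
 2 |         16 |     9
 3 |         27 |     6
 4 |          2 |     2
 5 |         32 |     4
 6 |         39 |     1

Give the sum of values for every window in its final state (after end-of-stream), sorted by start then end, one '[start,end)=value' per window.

[0,11)=7 [3,14)=7 [6,17)=16 [9,20)=9 [12,23)=9 [15,26)=9 [18,29)=6 [21,32)=6 [24,35)=10 [27,38)=10 [30,41)=5 [33,44)=1 [36,47)=1 [39,50)=1

i=0 t=6 v=2: → [6,17),[3,14),[0,11); WM=−∞
i=1 t=7 v=5: → [6,17),[3,14),[0,11); WM=6
i=2 t=16 v=9: → [15,26),[12,23),[9,20),[6,17); WM=6
i=3 t=27 v=6: → [27,38),[24,35),[21,32),[18,29); WM=26; [0,11) fires=7 [3,14) fires=7 [6,17) fires=16 [9,20) fires=9 [12,23) fires=9 [15,26) fires=9
i=4 t=2 v=2: DROP (t<26-1); WM=26
i=5 t=32 v=4: → [30,41),[27,38),[24,35); WM=31; [18,29) fires=6
i=6 t=39 v=1: → [39,50),[36,47),[33,44),[30,41); WM=31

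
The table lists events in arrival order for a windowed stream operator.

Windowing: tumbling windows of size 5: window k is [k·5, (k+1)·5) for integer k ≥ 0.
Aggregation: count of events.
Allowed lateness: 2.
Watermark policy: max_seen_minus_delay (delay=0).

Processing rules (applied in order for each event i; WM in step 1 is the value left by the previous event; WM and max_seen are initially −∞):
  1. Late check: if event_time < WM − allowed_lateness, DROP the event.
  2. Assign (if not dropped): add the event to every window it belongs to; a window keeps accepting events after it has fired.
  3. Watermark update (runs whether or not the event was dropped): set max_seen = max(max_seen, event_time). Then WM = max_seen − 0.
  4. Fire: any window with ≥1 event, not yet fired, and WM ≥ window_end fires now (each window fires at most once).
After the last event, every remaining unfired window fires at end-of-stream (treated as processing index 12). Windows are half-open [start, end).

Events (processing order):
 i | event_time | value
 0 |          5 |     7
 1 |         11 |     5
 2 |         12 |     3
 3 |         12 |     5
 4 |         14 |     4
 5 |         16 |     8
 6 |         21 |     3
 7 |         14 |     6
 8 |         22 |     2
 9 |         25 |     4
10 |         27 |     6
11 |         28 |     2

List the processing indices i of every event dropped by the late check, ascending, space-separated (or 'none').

7

i=0 t=5 v=7: → [5,10); WM=5
i=1 t=11 v=5: → [10,15); WM=11; [5,10) fires=1
i=2 t=12 v=3: → [10,15); WM=12
i=3 t=12 v=5: → [10,15); WM=12
i=4 t=14 v=4: → [10,15); WM=14
i=5 t=16 v=8: → [15,20); WM=16; [10,15) fires=4
i=6 t=21 v=3: → [20,25); WM=21; [15,20) fires=1
i=7 t=14 v=6: DROP (t<21-2); WM=21
i=8 t=22 v=2: → [20,25); WM=22
i=9 t=25 v=4: → [25,30); WM=25; [20,25) fires=2
i=10 t=27 v=6: → [25,30); WM=27
i=11 t=28 v=2: → [25,30); WM=28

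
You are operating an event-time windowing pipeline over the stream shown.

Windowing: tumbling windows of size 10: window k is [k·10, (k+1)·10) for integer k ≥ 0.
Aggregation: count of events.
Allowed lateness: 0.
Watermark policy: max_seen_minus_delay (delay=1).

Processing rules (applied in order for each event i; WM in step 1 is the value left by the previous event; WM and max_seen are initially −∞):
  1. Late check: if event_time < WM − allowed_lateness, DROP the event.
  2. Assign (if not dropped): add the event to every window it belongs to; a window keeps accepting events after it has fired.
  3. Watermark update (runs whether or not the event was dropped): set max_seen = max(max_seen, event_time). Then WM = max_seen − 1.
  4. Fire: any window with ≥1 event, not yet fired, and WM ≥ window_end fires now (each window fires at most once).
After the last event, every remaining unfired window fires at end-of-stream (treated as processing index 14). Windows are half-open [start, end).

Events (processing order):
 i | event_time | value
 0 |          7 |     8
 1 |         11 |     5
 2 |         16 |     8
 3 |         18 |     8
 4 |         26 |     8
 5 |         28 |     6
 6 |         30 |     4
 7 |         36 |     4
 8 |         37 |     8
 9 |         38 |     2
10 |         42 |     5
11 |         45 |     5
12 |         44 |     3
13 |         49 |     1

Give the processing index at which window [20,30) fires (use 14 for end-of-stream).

i=0 t=7 v=8: → [0,10); WM=6
i=1 t=11 v=5: → [10,20); WM=10; [0,10) fires=1
i=2 t=16 v=8: → [10,20); WM=15
i=3 t=18 v=8: → [10,20); WM=17
i=4 t=26 v=8: → [20,30); WM=25; [10,20) fires=3
i=5 t=28 v=6: → [20,30); WM=27
i=6 t=30 v=4: → [30,40); WM=29
i=7 t=36 v=4: → [30,40); WM=35; [20,30) fires=2
i=8 t=37 v=8: → [30,40); WM=36
i=9 t=38 v=2: → [30,40); WM=37
i=10 t=42 v=5: → [40,50); WM=41; [30,40) fires=4
i=11 t=45 v=5: → [40,50); WM=44
i=12 t=44 v=3: → [40,50); WM=44
i=13 t=49 v=1: → [40,50); WM=48

7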